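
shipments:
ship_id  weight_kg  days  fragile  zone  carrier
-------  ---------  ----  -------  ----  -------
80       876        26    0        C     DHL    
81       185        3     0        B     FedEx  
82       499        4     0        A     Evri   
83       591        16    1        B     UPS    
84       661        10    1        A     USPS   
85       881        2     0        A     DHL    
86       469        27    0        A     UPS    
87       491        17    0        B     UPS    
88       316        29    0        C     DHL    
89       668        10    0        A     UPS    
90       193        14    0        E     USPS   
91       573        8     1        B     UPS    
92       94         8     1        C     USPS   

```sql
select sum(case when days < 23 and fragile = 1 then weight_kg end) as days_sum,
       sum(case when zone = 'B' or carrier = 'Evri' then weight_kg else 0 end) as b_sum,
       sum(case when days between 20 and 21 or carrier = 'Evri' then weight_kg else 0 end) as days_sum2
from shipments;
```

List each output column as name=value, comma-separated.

days_sum=1919, b_sum=2339, days_sum2=499

[days_sum: days < 23 and fragile = 1]
ship_id=80: ✗
ship_id=81: ✗
ship_id=82: ✗
ship_id=83: ✓ → 591
ship_id=84: ✓ → 661
ship_id=85: ✗
ship_id=86: ✗
ship_id=87: ✗
ship_id=88: ✗
ship_id=89: ✗
ship_id=90: ✗
ship_id=91: ✓ → 573
ship_id=92: ✓ → 94
days_sum = 591 + 661 + 573 + 94 = 1919
—
[b_sum: zone = 'B' or carrier = 'Evri']
ship_id=80: ✗
ship_id=81: ✓ → 185
ship_id=82: ✓ → 499
ship_id=83: ✓ → 591
ship_id=84: ✗
ship_id=85: ✗
ship_id=86: ✗
ship_id=87: ✓ → 491
ship_id=88: ✗
ship_id=89: ✗
ship_id=90: ✗
ship_id=91: ✓ → 573
ship_id=92: ✗
b_sum = 185 + 499 + 591 + 491 + 573 = 2339
—
[days_sum2: days between 20 and 21 or carrier = 'Evri']
ship_id=80: ✗
ship_id=81: ✗
ship_id=82: ✓ → 499
ship_id=83: ✗
ship_id=84: ✗
ship_id=85: ✗
ship_id=86: ✗
ship_id=87: ✗
ship_id=88: ✗
ship_id=89: ✗
ship_id=90: ✗
ship_id=91: ✗
ship_id=92: ✗
days_sum2 = 499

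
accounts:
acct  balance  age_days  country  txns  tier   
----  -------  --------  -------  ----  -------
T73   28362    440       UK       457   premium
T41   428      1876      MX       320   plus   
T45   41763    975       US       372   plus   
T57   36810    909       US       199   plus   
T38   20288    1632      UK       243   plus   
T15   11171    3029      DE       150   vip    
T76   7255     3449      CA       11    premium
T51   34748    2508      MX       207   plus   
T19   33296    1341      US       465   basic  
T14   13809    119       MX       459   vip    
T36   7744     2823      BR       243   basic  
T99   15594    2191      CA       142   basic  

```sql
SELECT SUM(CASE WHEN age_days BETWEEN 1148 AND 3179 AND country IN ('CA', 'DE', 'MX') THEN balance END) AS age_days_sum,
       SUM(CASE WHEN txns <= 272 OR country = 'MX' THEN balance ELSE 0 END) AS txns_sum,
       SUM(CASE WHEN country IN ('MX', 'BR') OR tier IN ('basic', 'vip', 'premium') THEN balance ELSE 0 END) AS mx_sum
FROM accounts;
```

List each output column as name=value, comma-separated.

age_days_sum=61941, txns_sum=147847, mx_sum=152407

[age_days_sum: age_days BETWEEN 1148 AND 3179 AND country IN ('CA', 'DE', 'MX')]
acct=T73: ✗
acct=T41: ✓ → 428
acct=T45: ✗
acct=T57: ✗
acct=T38: ✗
acct=T15: ✓ → 11171
acct=T76: ✗
acct=T51: ✓ → 34748
acct=T19: ✗
acct=T14: ✗
acct=T36: ✗
acct=T99: ✓ → 15594
age_days_sum = 428 + 11171 + 34748 + 15594 = 61941
—
[txns_sum: txns <= 272 OR country = 'MX']
acct=T73: ✗
acct=T41: ✓ → 428
acct=T45: ✗
acct=T57: ✓ → 36810
acct=T38: ✓ → 20288
acct=T15: ✓ → 11171
acct=T76: ✓ → 7255
acct=T51: ✓ → 34748
acct=T19: ✗
acct=T14: ✓ → 13809
acct=T36: ✓ → 7744
acct=T99: ✓ → 15594
txns_sum = 428 + 36810 + 20288 + 11171 + 7255 + 34748 + 13809 + 7744 + 15594 = 147847
—
[mx_sum: country IN ('MX', 'BR') OR tier IN ('basic', 'vip', 'premium')]
acct=T73: ✓ → 28362
acct=T41: ✓ → 428
acct=T45: ✗
acct=T57: ✗
acct=T38: ✗
acct=T15: ✓ → 11171
acct=T76: ✓ → 7255
acct=T51: ✓ → 34748
acct=T19: ✓ → 33296
acct=T14: ✓ → 13809
acct=T36: ✓ → 7744
acct=T99: ✓ → 15594
mx_sum = 28362 + 428 + 11171 + 7255 + 34748 + 33296 + 13809 + 7744 + 15594 = 152407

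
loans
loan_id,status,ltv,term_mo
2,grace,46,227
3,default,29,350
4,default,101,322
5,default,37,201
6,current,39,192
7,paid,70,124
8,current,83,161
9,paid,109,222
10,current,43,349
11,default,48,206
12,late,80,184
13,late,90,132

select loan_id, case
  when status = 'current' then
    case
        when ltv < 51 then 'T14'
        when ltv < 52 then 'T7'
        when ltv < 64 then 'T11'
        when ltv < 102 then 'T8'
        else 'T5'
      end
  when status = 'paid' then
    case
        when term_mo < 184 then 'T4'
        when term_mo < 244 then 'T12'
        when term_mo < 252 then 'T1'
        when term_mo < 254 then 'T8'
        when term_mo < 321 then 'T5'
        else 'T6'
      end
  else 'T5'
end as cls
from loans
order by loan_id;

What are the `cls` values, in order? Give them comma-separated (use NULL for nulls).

T5, T5, T5, T5, T14, T4, T8, T12, T14, T5, T5, T5

loan_id=2: status='grace' → outer ELSE → T5
loan_id=3: status='default' → outer ELSE → T5
loan_id=4: status='default' → outer ELSE → T5
loan_id=5: status='default' → outer ELSE → T5
loan_id=6: status='current' → inner[ltv < 51] → T14
loan_id=7: status='paid' → inner[term_mo < 184] → T4
loan_id=8: status='current' → inner[ltv < 102] → T8
loan_id=9: status='paid' → inner[term_mo < 244] → T12
loan_id=10: status='current' → inner[ltv < 51] → T14
loan_id=11: status='default' → outer ELSE → T5
loan_id=12: status='late' → outer ELSE → T5
loan_id=13: status='late' → outer ELSE → T5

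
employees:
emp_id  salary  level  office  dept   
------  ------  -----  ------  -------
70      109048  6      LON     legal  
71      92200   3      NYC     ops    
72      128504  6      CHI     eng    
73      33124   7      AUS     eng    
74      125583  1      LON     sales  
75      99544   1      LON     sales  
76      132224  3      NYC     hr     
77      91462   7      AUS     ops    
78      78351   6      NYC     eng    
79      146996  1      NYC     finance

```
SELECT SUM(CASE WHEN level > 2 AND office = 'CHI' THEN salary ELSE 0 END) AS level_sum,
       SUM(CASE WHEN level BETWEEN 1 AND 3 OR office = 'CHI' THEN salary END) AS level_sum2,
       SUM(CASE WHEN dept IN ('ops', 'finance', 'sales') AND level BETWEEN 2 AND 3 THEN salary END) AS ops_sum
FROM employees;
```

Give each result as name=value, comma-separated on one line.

level_sum=128504, level_sum2=725051, ops_sum=92200

[level_sum: level > 2 AND office = 'CHI']
emp_id=70: ✗
emp_id=71: ✗
emp_id=72: ✓ → 128504
emp_id=73: ✗
emp_id=74: ✗
emp_id=75: ✗
emp_id=76: ✗
emp_id=77: ✗
emp_id=78: ✗
emp_id=79: ✗
level_sum = 128504
—
[level_sum2: level BETWEEN 1 AND 3 OR office = 'CHI']
emp_id=70: ✗
emp_id=71: ✓ → 92200
emp_id=72: ✓ → 128504
emp_id=73: ✗
emp_id=74: ✓ → 125583
emp_id=75: ✓ → 99544
emp_id=76: ✓ → 132224
emp_id=77: ✗
emp_id=78: ✗
emp_id=79: ✓ → 146996
level_sum2 = 92200 + 128504 + 125583 + 99544 + 132224 + 146996 = 725051
—
[ops_sum: dept IN ('ops', 'finance', 'sales') AND level BETWEEN 2 AND 3]
emp_id=70: ✗
emp_id=71: ✓ → 92200
emp_id=72: ✗
emp_id=73: ✗
emp_id=74: ✗
emp_id=75: ✗
emp_id=76: ✗
emp_id=77: ✗
emp_id=78: ✗
emp_id=79: ✗
ops_sum = 92200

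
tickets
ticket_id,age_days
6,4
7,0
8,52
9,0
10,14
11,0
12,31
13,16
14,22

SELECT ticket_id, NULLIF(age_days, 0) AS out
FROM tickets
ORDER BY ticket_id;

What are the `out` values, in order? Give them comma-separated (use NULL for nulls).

4, NULL, 52, NULL, 14, NULL, 31, 16, 22

ticket_id=6: age_days=4 vs 0: differ → 4
ticket_id=7: age_days=0 vs 0: equal → NULL
ticket_id=8: age_days=52 vs 0: differ → 52
ticket_id=9: age_days=0 vs 0: equal → NULL
ticket_id=10: age_days=14 vs 0: differ → 14
ticket_id=11: age_days=0 vs 0: equal → NULL
ticket_id=12: age_days=31 vs 0: differ → 31
ticket_id=13: age_days=16 vs 0: differ → 16
ticket_id=14: age_days=22 vs 0: differ → 22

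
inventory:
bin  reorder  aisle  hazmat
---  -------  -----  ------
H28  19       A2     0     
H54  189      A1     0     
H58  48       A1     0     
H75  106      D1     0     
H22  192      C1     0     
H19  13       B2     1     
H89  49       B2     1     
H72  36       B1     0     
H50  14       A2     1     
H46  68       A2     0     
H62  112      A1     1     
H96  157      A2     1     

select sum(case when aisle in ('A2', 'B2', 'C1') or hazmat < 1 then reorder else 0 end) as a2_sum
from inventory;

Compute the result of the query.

891

bin=H28: ✓ → 19
bin=H54: ✓ → 189
bin=H58: ✓ → 48
bin=H75: ✓ → 106
bin=H22: ✓ → 192
bin=H19: ✓ → 13
bin=H89: ✓ → 49
bin=H72: ✓ → 36
bin=H50: ✓ → 14
bin=H46: ✓ → 68
bin=H62: ✗
bin=H96: ✓ → 157
a2_sum = 19 + 189 + 48 + 106 + 192 + 13 + 49 + 36 + 14 + 68 + 157 = 891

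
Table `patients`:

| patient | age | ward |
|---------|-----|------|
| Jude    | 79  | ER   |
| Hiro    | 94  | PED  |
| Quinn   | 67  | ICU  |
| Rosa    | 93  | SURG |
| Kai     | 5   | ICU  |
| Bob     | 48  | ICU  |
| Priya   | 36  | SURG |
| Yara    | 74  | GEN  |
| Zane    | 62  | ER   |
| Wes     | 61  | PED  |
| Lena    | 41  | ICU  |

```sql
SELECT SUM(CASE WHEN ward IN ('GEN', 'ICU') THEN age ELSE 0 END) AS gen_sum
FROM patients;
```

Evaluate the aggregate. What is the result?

patient=Jude: ✗
patient=Hiro: ✗
patient=Quinn: ✓ → 67
patient=Rosa: ✗
patient=Kai: ✓ → 5
patient=Bob: ✓ → 48
patient=Priya: ✗
patient=Yara: ✓ → 74
patient=Zane: ✗
patient=Wes: ✗
patient=Lena: ✓ → 41
gen_sum = 67 + 5 + 48 + 74 + 41 = 235

235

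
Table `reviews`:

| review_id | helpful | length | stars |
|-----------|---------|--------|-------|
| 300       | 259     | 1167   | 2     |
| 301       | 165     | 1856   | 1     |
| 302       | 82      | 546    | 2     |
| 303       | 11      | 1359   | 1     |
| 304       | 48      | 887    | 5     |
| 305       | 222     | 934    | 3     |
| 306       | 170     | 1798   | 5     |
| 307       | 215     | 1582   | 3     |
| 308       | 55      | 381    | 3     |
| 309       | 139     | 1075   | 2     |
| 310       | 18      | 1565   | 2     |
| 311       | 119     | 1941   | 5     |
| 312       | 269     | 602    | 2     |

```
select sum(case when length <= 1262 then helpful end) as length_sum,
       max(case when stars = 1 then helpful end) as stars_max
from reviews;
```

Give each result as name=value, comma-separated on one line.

length_sum=1074, stars_max=165

[length_sum: length <= 1262]
review_id=300: ✓ → 259
review_id=301: ✗
review_id=302: ✓ → 82
review_id=303: ✗
review_id=304: ✓ → 48
review_id=305: ✓ → 222
review_id=306: ✗
review_id=307: ✗
review_id=308: ✓ → 55
review_id=309: ✓ → 139
review_id=310: ✗
review_id=311: ✗
review_id=312: ✓ → 269
length_sum = 259 + 82 + 48 + 222 + 55 + 139 + 269 = 1074
—
[stars_max: stars = 1]
review_id=300: ✗
review_id=301: ✓ → 165
review_id=302: ✗
review_id=303: ✓ → 11
review_id=304: ✗
review_id=305: ✗
review_id=306: ✗
review_id=307: ✗
review_id=308: ✗
review_id=309: ✗
review_id=310: ✗
review_id=311: ✗
review_id=312: ✗
stars_max = MAX(165, 11) = 165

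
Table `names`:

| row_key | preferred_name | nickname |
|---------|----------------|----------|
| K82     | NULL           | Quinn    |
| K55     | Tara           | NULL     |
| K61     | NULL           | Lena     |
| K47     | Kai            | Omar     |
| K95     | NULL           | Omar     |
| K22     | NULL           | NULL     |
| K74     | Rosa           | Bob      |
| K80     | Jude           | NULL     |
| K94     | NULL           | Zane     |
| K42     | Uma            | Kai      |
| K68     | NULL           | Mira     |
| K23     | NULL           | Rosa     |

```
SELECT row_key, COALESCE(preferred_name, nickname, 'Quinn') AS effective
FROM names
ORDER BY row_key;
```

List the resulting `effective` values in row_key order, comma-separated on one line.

Quinn, Rosa, Uma, Kai, Tara, Lena, Mira, Rosa, Jude, Quinn, Zane, Omar

row_key=K22: preferred_name=NULL, nickname=NULL, → literal Quinn → Quinn
row_key=K23: preferred_name=NULL, nickname=Rosa → Rosa
row_key=K42: preferred_name=Uma → Uma
row_key=K47: preferred_name=Kai → Kai
row_key=K55: preferred_name=Tara → Tara
row_key=K61: preferred_name=NULL, nickname=Lena → Lena
row_key=K68: preferred_name=NULL, nickname=Mira → Mira
row_key=K74: preferred_name=Rosa → Rosa
row_key=K80: preferred_name=Jude → Jude
row_key=K82: preferred_name=NULL, nickname=Quinn → Quinn
row_key=K94: preferred_name=NULL, nickname=Zane → Zane
row_key=K95: preferred_name=NULL, nickname=Omar → Omar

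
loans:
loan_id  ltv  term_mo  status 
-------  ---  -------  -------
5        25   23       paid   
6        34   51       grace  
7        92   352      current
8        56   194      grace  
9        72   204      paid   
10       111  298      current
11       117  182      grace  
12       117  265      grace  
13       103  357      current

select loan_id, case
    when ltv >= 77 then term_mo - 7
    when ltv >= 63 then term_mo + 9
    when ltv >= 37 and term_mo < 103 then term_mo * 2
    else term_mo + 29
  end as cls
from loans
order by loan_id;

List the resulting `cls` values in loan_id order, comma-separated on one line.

loan_id=5: ELSE → 52
loan_id=6: ELSE → 80
loan_id=7: ltv >= 77 → 345
loan_id=8: ELSE → 223
loan_id=9: ltv >= 63 → 213
loan_id=10: ltv >= 77 → 291
loan_id=11: ltv >= 77 → 175
loan_id=12: ltv >= 77 → 258
loan_id=13: ltv >= 77 → 350

52, 80, 345, 223, 213, 291, 175, 258, 350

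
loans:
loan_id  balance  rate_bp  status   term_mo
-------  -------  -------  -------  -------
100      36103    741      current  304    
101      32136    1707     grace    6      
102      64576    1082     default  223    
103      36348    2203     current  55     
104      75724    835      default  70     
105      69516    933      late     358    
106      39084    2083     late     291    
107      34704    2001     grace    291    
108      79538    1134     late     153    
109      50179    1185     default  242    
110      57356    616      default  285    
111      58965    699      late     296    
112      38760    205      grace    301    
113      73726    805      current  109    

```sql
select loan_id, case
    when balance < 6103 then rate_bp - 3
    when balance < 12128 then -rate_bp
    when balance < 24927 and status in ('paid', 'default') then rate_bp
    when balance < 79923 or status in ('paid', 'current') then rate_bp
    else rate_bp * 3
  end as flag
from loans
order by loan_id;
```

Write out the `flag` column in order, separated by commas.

741, 1707, 1082, 2203, 835, 933, 2083, 2001, 1134, 1185, 616, 699, 205, 805

loan_id=100: balance < 79923 or status in ('paid', 'current') → 741
loan_id=101: balance < 79923 or status in ('paid', 'current') → 1707
loan_id=102: balance < 79923 or status in ('paid', 'current') → 1082
loan_id=103: balance < 79923 or status in ('paid', 'current') → 2203
loan_id=104: balance < 79923 or status in ('paid', 'current') → 835
loan_id=105: balance < 79923 or status in ('paid', 'current') → 933
loan_id=106: balance < 79923 or status in ('paid', 'current') → 2083
loan_id=107: balance < 79923 or status in ('paid', 'current') → 2001
loan_id=108: balance < 79923 or status in ('paid', 'current') → 1134
loan_id=109: balance < 79923 or status in ('paid', 'current') → 1185
loan_id=110: balance < 79923 or status in ('paid', 'current') → 616
loan_id=111: balance < 79923 or status in ('paid', 'current') → 699
loan_id=112: balance < 79923 or status in ('paid', 'current') → 205
loan_id=113: balance < 79923 or status in ('paid', 'current') → 805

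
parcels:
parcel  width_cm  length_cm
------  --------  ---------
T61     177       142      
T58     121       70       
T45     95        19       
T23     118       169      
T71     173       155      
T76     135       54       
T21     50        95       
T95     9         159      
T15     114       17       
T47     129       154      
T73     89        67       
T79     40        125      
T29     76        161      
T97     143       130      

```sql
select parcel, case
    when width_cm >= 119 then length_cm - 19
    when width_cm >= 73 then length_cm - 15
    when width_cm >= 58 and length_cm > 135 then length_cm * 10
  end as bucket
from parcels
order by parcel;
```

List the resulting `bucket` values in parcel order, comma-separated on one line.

2, NULL, 154, 146, 4, 135, 51, 123, 136, 52, 35, NULL, NULL, 111

parcel=T15: width_cm >= 73 → 2
parcel=T21: (no match → NULL) → NULL
parcel=T23: width_cm >= 73 → 154
parcel=T29: width_cm >= 73 → 146
parcel=T45: width_cm >= 73 → 4
parcel=T47: width_cm >= 119 → 135
parcel=T58: width_cm >= 119 → 51
parcel=T61: width_cm >= 119 → 123
parcel=T71: width_cm >= 119 → 136
parcel=T73: width_cm >= 73 → 52
parcel=T76: width_cm >= 119 → 35
parcel=T79: (no match → NULL) → NULL
parcel=T95: (no match → NULL) → NULL
parcel=T97: width_cm >= 119 → 111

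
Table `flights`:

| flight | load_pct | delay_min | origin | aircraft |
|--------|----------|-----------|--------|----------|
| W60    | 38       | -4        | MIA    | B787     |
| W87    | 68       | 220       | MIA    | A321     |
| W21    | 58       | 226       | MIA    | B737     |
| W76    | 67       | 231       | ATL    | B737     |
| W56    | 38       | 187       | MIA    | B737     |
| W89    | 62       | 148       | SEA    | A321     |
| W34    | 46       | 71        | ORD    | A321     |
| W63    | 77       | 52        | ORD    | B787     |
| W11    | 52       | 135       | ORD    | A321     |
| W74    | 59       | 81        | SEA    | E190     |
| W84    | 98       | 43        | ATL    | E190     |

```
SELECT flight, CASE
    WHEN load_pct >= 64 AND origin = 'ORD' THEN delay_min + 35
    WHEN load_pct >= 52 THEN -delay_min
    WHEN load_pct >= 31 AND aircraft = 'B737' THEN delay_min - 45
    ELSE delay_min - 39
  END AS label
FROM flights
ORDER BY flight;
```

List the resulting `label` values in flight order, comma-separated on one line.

-135, -226, 32, 142, -43, 87, -81, -231, -43, -220, -148

flight=W11: load_pct >= 52 → -135
flight=W21: load_pct >= 52 → -226
flight=W34: ELSE → 32
flight=W56: load_pct >= 31 AND aircraft = 'B737' → 142
flight=W60: ELSE → -43
flight=W63: load_pct >= 64 AND origin = 'ORD' → 87
flight=W74: load_pct >= 52 → -81
flight=W76: load_pct >= 52 → -231
flight=W84: load_pct >= 52 → -43
flight=W87: load_pct >= 52 → -220
flight=W89: load_pct >= 52 → -148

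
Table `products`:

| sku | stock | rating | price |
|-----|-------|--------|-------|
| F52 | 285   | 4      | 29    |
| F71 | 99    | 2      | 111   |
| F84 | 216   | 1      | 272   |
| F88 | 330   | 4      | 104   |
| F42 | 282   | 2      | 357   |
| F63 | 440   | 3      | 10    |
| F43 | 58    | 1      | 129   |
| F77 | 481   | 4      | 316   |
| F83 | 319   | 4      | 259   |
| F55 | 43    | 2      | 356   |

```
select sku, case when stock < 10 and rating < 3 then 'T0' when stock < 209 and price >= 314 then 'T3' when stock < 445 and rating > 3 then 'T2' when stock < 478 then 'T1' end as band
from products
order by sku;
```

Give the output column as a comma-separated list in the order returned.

T1, T1, T2, T3, T1, T1, NULL, T2, T1, T2

sku=F42: stock < 478 → T1
sku=F43: stock < 478 → T1
sku=F52: stock < 445 and rating > 3 → T2
sku=F55: stock < 209 and price >= 314 → T3
sku=F63: stock < 478 → T1
sku=F71: stock < 478 → T1
sku=F77: (no match → NULL) → NULL
sku=F83: stock < 445 and rating > 3 → T2
sku=F84: stock < 478 → T1
sku=F88: stock < 445 and rating > 3 → T2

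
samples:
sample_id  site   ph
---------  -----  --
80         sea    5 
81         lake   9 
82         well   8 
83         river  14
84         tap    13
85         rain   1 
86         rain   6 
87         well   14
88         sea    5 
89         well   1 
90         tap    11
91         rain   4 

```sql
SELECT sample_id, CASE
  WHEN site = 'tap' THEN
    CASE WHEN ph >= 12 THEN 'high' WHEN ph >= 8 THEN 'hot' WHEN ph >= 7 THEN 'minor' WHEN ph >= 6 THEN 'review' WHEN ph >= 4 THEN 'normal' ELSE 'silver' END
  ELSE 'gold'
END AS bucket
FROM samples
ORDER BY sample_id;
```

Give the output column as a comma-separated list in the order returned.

sample_id=80: site='sea' → outer ELSE → gold
sample_id=81: site='lake' → outer ELSE → gold
sample_id=82: site='well' → outer ELSE → gold
sample_id=83: site='river' → outer ELSE → gold
sample_id=84: site='tap' → inner[ph >= 12] → high
sample_id=85: site='rain' → outer ELSE → gold
sample_id=86: site='rain' → outer ELSE → gold
sample_id=87: site='well' → outer ELSE → gold
sample_id=88: site='sea' → outer ELSE → gold
sample_id=89: site='well' → outer ELSE → gold
sample_id=90: site='tap' → inner[ph >= 8] → hot
sample_id=91: site='rain' → outer ELSE → gold

gold, gold, gold, gold, high, gold, gold, gold, gold, gold, hot, gold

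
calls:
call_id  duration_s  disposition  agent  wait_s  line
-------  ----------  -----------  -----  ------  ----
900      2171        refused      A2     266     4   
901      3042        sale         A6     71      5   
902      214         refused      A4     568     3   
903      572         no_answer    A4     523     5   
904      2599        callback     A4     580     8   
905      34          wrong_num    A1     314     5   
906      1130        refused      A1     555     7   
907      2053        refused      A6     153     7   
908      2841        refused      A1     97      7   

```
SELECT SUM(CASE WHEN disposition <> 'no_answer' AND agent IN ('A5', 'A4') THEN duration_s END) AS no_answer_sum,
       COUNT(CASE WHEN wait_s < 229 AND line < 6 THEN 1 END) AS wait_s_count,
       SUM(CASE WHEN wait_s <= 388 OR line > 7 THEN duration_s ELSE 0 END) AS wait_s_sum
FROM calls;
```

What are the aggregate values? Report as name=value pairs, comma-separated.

[no_answer_sum: disposition <> 'no_answer' AND agent IN ('A5', 'A4')]
call_id=900: ✗
call_id=901: ✗
call_id=902: ✓ → 214
call_id=903: ✗
call_id=904: ✓ → 2599
call_id=905: ✗
call_id=906: ✗
call_id=907: ✗
call_id=908: ✗
no_answer_sum = 214 + 2599 = 2813
—
[wait_s_count: wait_s < 229 AND line < 6]
call_id=900: ✗
call_id=901: ✓ → 1
call_id=902: ✗
call_id=903: ✗
call_id=904: ✗
call_id=905: ✗
call_id=906: ✗
call_id=907: ✗
call_id=908: ✗
wait_s_count = COUNT(1) = 1
—
[wait_s_sum: wait_s <= 388 OR line > 7]
call_id=900: ✓ → 2171
call_id=901: ✓ → 3042
call_id=902: ✗
call_id=903: ✗
call_id=904: ✓ → 2599
call_id=905: ✓ → 34
call_id=906: ✗
call_id=907: ✓ → 2053
call_id=908: ✓ → 2841
wait_s_sum = 2171 + 3042 + 2599 + 34 + 2053 + 2841 = 12740

no_answer_sum=2813, wait_s_count=1, wait_s_sum=12740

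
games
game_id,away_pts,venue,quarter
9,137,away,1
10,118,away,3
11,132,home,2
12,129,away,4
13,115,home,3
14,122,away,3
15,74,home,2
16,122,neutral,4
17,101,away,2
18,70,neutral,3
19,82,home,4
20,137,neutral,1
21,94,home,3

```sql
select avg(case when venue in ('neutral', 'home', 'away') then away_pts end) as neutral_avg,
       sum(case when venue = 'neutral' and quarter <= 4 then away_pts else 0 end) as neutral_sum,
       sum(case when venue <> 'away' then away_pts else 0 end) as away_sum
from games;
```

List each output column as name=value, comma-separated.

[neutral_avg: venue in ('neutral', 'home', 'away')]
game_id=9: ✓ → 137
game_id=10: ✓ → 118
game_id=11: ✓ → 132
game_id=12: ✓ → 129
game_id=13: ✓ → 115
game_id=14: ✓ → 122
game_id=15: ✓ → 74
game_id=16: ✓ → 122
game_id=17: ✓ → 101
game_id=18: ✓ → 70
game_id=19: ✓ → 82
game_id=20: ✓ → 137
game_id=21: ✓ → 94
neutral_avg = (137 + 118 + 132 + 129 + 115 + 122 + 74 + 122 + 101 + 70 + 82 + 137 + 94) / 13 = 110.2307692308
—
[neutral_sum: venue = 'neutral' and quarter <= 4]
game_id=9: ✗
game_id=10: ✗
game_id=11: ✗
game_id=12: ✗
game_id=13: ✗
game_id=14: ✗
game_id=15: ✗
game_id=16: ✓ → 122
game_id=17: ✗
game_id=18: ✓ → 70
game_id=19: ✗
game_id=20: ✓ → 137
game_id=21: ✗
neutral_sum = 122 + 70 + 137 = 329
—
[away_sum: venue <> 'away']
game_id=9: ✗
game_id=10: ✗
game_id=11: ✓ → 132
game_id=12: ✗
game_id=13: ✓ → 115
game_id=14: ✗
game_id=15: ✓ → 74
game_id=16: ✓ → 122
game_id=17: ✗
game_id=18: ✓ → 70
game_id=19: ✓ → 82
game_id=20: ✓ → 137
game_id=21: ✓ → 94
away_sum = 132 + 115 + 74 + 122 + 70 + 82 + 137 + 94 = 826

neutral_avg=110.2307692308, neutral_sum=329, away_sum=826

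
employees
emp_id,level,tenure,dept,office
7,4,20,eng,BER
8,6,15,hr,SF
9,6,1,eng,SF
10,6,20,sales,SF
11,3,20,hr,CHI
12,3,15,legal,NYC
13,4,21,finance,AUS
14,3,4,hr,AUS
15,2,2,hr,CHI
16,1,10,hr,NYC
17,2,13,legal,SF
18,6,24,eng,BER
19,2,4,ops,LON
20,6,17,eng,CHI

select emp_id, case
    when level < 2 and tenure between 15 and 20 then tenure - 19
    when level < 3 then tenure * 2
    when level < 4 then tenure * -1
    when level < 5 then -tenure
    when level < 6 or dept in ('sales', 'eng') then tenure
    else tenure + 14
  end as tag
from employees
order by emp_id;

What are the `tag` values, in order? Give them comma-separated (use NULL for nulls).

emp_id=7: level < 5 → -20
emp_id=8: ELSE → 29
emp_id=9: level < 6 or dept in ('sales', 'eng') → 1
emp_id=10: level < 6 or dept in ('sales', 'eng') → 20
emp_id=11: level < 4 → -20
emp_id=12: level < 4 → -15
emp_id=13: level < 5 → -21
emp_id=14: level < 4 → -4
emp_id=15: level < 3 → 4
emp_id=16: level < 3 → 20
emp_id=17: level < 3 → 26
emp_id=18: level < 6 or dept in ('sales', 'eng') → 24
emp_id=19: level < 3 → 8
emp_id=20: level < 6 or dept in ('sales', 'eng') → 17

-20, 29, 1, 20, -20, -15, -21, -4, 4, 20, 26, 24, 8, 17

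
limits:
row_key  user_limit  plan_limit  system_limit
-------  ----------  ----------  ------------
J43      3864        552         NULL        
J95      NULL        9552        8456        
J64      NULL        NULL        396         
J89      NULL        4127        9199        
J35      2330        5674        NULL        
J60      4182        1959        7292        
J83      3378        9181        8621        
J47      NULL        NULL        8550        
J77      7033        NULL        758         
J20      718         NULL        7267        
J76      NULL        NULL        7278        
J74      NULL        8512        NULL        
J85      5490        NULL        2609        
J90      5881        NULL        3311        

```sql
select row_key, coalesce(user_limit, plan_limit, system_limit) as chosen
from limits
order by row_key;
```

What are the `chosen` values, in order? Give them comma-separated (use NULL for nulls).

row_key=J20: user_limit=718 → 718
row_key=J35: user_limit=2330 → 2330
row_key=J43: user_limit=3864 → 3864
row_key=J47: user_limit=NULL, plan_limit=NULL, system_limit=8550 → 8550
row_key=J60: user_limit=4182 → 4182
row_key=J64: user_limit=NULL, plan_limit=NULL, system_limit=396 → 396
row_key=J74: user_limit=NULL, plan_limit=8512 → 8512
row_key=J76: user_limit=NULL, plan_limit=NULL, system_limit=7278 → 7278
row_key=J77: user_limit=7033 → 7033
row_key=J83: user_limit=3378 → 3378
row_key=J85: user_limit=5490 → 5490
row_key=J89: user_limit=NULL, plan_limit=4127 → 4127
row_key=J90: user_limit=5881 → 5881
row_key=J95: user_limit=NULL, plan_limit=9552 → 9552

718, 2330, 3864, 8550, 4182, 396, 8512, 7278, 7033, 3378, 5490, 4127, 5881, 9552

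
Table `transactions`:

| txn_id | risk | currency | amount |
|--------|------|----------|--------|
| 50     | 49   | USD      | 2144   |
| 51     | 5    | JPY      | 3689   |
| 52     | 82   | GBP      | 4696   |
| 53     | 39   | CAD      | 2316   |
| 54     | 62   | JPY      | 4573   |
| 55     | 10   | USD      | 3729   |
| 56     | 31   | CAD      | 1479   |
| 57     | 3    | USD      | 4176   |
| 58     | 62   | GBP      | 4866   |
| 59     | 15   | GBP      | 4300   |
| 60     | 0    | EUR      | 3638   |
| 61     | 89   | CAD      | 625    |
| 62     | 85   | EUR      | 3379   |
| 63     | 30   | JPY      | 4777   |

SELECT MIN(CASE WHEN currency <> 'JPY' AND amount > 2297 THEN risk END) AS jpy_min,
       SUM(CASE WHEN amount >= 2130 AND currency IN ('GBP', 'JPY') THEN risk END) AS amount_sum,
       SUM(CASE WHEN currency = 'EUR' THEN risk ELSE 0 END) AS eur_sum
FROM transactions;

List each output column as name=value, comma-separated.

jpy_min=0, amount_sum=256, eur_sum=85

[jpy_min: currency <> 'JPY' AND amount > 2297]
txn_id=50: ✗
txn_id=51: ✗
txn_id=52: ✓ → 82
txn_id=53: ✓ → 39
txn_id=54: ✗
txn_id=55: ✓ → 10
txn_id=56: ✗
txn_id=57: ✓ → 3
txn_id=58: ✓ → 62
txn_id=59: ✓ → 15
txn_id=60: ✓ → 0
txn_id=61: ✗
txn_id=62: ✓ → 85
txn_id=63: ✗
jpy_min = MIN(82, 39, 10, 3, 62, 15, 0, 85) = 0
—
[amount_sum: amount >= 2130 AND currency IN ('GBP', 'JPY')]
txn_id=50: ✗
txn_id=51: ✓ → 5
txn_id=52: ✓ → 82
txn_id=53: ✗
txn_id=54: ✓ → 62
txn_id=55: ✗
txn_id=56: ✗
txn_id=57: ✗
txn_id=58: ✓ → 62
txn_id=59: ✓ → 15
txn_id=60: ✗
txn_id=61: ✗
txn_id=62: ✗
txn_id=63: ✓ → 30
amount_sum = 5 + 82 + 62 + 62 + 15 + 30 = 256
—
[eur_sum: currency = 'EUR']
txn_id=50: ✗
txn_id=51: ✗
txn_id=52: ✗
txn_id=53: ✗
txn_id=54: ✗
txn_id=55: ✗
txn_id=56: ✗
txn_id=57: ✗
txn_id=58: ✗
txn_id=59: ✗
txn_id=60: ✓ → 0
txn_id=61: ✗
txn_id=62: ✓ → 85
txn_id=63: ✗
eur_sum = 85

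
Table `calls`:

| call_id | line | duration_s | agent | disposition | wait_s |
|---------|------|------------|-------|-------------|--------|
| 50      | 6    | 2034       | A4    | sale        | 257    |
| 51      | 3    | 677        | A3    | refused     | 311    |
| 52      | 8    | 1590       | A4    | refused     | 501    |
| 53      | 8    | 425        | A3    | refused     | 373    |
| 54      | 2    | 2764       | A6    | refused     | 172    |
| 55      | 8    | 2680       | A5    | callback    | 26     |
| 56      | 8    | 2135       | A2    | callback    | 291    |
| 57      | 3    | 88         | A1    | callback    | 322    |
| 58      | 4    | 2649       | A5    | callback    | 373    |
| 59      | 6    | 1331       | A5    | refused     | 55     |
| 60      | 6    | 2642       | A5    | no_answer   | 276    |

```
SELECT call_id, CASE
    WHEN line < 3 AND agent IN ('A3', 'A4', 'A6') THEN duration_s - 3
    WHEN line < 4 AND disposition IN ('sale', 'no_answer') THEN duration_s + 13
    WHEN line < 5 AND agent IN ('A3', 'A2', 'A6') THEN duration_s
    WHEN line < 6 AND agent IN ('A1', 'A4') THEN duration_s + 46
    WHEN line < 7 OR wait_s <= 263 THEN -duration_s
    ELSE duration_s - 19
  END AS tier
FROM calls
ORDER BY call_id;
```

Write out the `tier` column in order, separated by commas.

call_id=50: line < 7 OR wait_s <= 263 → -2034
call_id=51: line < 5 AND agent IN ('A3', 'A2', 'A6') → 677
call_id=52: ELSE → 1571
call_id=53: ELSE → 406
call_id=54: line < 3 AND agent IN ('A3', 'A4', 'A6') → 2761
call_id=55: line < 7 OR wait_s <= 263 → -2680
call_id=56: ELSE → 2116
call_id=57: line < 6 AND agent IN ('A1', 'A4') → 134
call_id=58: line < 7 OR wait_s <= 263 → -2649
call_id=59: line < 7 OR wait_s <= 263 → -1331
call_id=60: line < 7 OR wait_s <= 263 → -2642

-2034, 677, 1571, 406, 2761, -2680, 2116, 134, -2649, -1331, -2642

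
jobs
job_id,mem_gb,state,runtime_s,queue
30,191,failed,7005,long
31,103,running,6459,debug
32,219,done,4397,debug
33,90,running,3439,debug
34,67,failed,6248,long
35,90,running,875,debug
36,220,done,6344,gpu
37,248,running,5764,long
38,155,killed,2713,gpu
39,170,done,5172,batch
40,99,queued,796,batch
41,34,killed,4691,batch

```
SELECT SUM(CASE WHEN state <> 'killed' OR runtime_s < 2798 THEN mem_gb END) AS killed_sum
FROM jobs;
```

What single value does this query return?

1652

job_id=30: ✓ → 191
job_id=31: ✓ → 103
job_id=32: ✓ → 219
job_id=33: ✓ → 90
job_id=34: ✓ → 67
job_id=35: ✓ → 90
job_id=36: ✓ → 220
job_id=37: ✓ → 248
job_id=38: ✓ → 155
job_id=39: ✓ → 170
job_id=40: ✓ → 99
job_id=41: ✗
killed_sum = 191 + 103 + 219 + 90 + 67 + 90 + 220 + 248 + 155 + 170 + 99 = 1652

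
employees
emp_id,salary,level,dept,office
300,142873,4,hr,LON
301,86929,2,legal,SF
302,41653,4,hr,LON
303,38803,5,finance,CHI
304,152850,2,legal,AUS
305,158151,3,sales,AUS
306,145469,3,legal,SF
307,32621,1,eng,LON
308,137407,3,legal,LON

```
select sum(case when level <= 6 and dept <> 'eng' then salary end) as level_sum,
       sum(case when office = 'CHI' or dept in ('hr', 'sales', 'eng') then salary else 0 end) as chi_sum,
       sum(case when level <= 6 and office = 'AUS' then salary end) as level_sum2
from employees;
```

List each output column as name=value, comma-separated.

level_sum=904135, chi_sum=414101, level_sum2=311001

[level_sum: level <= 6 and dept <> 'eng']
emp_id=300: ✓ → 142873
emp_id=301: ✓ → 86929
emp_id=302: ✓ → 41653
emp_id=303: ✓ → 38803
emp_id=304: ✓ → 152850
emp_id=305: ✓ → 158151
emp_id=306: ✓ → 145469
emp_id=307: ✗
emp_id=308: ✓ → 137407
level_sum = 142873 + 86929 + 41653 + 38803 + 152850 + 158151 + 145469 + 137407 = 904135
—
[chi_sum: office = 'CHI' or dept in ('hr', 'sales', 'eng')]
emp_id=300: ✓ → 142873
emp_id=301: ✗
emp_id=302: ✓ → 41653
emp_id=303: ✓ → 38803
emp_id=304: ✗
emp_id=305: ✓ → 158151
emp_id=306: ✗
emp_id=307: ✓ → 32621
emp_id=308: ✗
chi_sum = 142873 + 41653 + 38803 + 158151 + 32621 = 414101
—
[level_sum2: level <= 6 and office = 'AUS']
emp_id=300: ✗
emp_id=301: ✗
emp_id=302: ✗
emp_id=303: ✗
emp_id=304: ✓ → 152850
emp_id=305: ✓ → 158151
emp_id=306: ✗
emp_id=307: ✗
emp_id=308: ✗
level_sum2 = 152850 + 158151 = 311001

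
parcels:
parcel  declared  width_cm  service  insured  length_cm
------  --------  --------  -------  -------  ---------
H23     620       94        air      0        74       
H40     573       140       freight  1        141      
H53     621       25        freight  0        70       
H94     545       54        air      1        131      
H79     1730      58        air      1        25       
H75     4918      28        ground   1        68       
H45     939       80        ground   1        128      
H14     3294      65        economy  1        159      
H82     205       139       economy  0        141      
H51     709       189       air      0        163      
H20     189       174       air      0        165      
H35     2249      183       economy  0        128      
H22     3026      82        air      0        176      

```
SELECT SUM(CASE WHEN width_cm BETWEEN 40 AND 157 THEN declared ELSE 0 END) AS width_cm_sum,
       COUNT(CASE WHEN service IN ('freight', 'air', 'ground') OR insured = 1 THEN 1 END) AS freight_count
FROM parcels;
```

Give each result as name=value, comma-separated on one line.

width_cm_sum=10932, freight_count=11

[width_cm_sum: width_cm BETWEEN 40 AND 157]
parcel=H23: ✓ → 620
parcel=H40: ✓ → 573
parcel=H53: ✗
parcel=H94: ✓ → 545
parcel=H79: ✓ → 1730
parcel=H75: ✗
parcel=H45: ✓ → 939
parcel=H14: ✓ → 3294
parcel=H82: ✓ → 205
parcel=H51: ✗
parcel=H20: ✗
parcel=H35: ✗
parcel=H22: ✓ → 3026
width_cm_sum = 620 + 573 + 545 + 1730 + 939 + 3294 + 205 + 3026 = 10932
—
[freight_count: service IN ('freight', 'air', 'ground') OR insured = 1]
parcel=H23: ✓ → 1
parcel=H40: ✓ → 1
parcel=H53: ✓ → 1
parcel=H94: ✓ → 1
parcel=H79: ✓ → 1
parcel=H75: ✓ → 1
parcel=H45: ✓ → 1
parcel=H14: ✓ → 1
parcel=H82: ✗
parcel=H51: ✓ → 1
parcel=H20: ✓ → 1
parcel=H35: ✗
parcel=H22: ✓ → 1
freight_count = COUNT(1, 1, 1, 1, 1, 1, 1, 1, 1, 1, 1) = 11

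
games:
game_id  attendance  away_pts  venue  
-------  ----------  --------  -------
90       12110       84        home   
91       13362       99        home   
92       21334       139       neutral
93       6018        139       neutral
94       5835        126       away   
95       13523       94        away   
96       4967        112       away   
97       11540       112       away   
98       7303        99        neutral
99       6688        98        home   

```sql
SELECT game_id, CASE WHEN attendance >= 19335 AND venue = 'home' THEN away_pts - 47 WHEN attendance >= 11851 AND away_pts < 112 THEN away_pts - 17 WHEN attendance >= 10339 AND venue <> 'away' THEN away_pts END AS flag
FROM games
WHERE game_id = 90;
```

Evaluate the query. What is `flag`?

67

game_id = 90: attendance=12110, away_pts=84, venue=home.
attendance >= 19335 AND venue = 'home' → false
attendance >= 11851 AND away_pts < 112 → true → 67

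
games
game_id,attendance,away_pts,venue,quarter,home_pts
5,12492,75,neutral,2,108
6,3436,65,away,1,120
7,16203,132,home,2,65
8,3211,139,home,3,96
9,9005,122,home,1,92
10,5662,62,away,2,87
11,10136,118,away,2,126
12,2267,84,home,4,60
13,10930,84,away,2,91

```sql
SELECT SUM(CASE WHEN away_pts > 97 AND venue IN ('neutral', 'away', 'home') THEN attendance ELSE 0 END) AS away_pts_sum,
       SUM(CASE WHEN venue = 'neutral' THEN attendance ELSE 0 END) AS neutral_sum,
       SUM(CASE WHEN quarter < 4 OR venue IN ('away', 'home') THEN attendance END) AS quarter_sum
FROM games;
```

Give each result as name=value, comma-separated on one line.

[away_pts_sum: away_pts > 97 AND venue IN ('neutral', 'away', 'home')]
game_id=5: ✗
game_id=6: ✗
game_id=7: ✓ → 16203
game_id=8: ✓ → 3211
game_id=9: ✓ → 9005
game_id=10: ✗
game_id=11: ✓ → 10136
game_id=12: ✗
game_id=13: ✗
away_pts_sum = 16203 + 3211 + 9005 + 10136 = 38555
—
[neutral_sum: venue = 'neutral']
game_id=5: ✓ → 12492
game_id=6: ✗
game_id=7: ✗
game_id=8: ✗
game_id=9: ✗
game_id=10: ✗
game_id=11: ✗
game_id=12: ✗
game_id=13: ✗
neutral_sum = 12492
—
[quarter_sum: quarter < 4 OR venue IN ('away', 'home')]
game_id=5: ✓ → 12492
game_id=6: ✓ → 3436
game_id=7: ✓ → 16203
game_id=8: ✓ → 3211
game_id=9: ✓ → 9005
game_id=10: ✓ → 5662
game_id=11: ✓ → 10136
game_id=12: ✓ → 2267
game_id=13: ✓ → 10930
quarter_sum = 12492 + 3436 + 16203 + 3211 + 9005 + 5662 + 10136 + 2267 + 10930 = 73342

away_pts_sum=38555, neutral_sum=12492, quarter_sum=73342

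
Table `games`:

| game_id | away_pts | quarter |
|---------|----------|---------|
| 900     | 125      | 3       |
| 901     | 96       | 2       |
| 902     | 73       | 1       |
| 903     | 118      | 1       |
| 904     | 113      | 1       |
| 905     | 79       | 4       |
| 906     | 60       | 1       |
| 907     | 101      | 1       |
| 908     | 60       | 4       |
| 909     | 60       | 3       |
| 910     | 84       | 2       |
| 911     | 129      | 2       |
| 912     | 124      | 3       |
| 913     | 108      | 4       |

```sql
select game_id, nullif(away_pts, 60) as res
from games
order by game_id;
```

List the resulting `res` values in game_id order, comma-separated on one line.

game_id=900: away_pts=125 vs 60: differ → 125
game_id=901: away_pts=96 vs 60: differ → 96
game_id=902: away_pts=73 vs 60: differ → 73
game_id=903: away_pts=118 vs 60: differ → 118
game_id=904: away_pts=113 vs 60: differ → 113
game_id=905: away_pts=79 vs 60: differ → 79
game_id=906: away_pts=60 vs 60: equal → NULL
game_id=907: away_pts=101 vs 60: differ → 101
game_id=908: away_pts=60 vs 60: equal → NULL
game_id=909: away_pts=60 vs 60: equal → NULL
game_id=910: away_pts=84 vs 60: differ → 84
game_id=911: away_pts=129 vs 60: differ → 129
game_id=912: away_pts=124 vs 60: differ → 124
game_id=913: away_pts=108 vs 60: differ → 108

125, 96, 73, 118, 113, 79, NULL, 101, NULL, NULL, 84, 129, 124, 108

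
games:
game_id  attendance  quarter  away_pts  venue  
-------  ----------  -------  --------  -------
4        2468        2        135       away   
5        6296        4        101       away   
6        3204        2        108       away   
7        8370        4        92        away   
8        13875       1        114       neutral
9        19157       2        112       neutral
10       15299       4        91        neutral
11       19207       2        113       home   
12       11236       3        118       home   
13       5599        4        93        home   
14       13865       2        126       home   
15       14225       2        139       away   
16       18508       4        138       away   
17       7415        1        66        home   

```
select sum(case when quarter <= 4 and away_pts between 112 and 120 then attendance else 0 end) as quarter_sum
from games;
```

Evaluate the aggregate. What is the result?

63475

game_id=4: ✗
game_id=5: ✗
game_id=6: ✗
game_id=7: ✗
game_id=8: ✓ → 13875
game_id=9: ✓ → 19157
game_id=10: ✗
game_id=11: ✓ → 19207
game_id=12: ✓ → 11236
game_id=13: ✗
game_id=14: ✗
game_id=15: ✗
game_id=16: ✗
game_id=17: ✗
quarter_sum = 13875 + 19157 + 19207 + 11236 = 63475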